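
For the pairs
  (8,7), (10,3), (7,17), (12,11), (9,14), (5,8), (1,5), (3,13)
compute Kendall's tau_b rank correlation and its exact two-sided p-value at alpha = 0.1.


Step 1: Enumerate the 28 unordered pairs (i,j) with i<j and classify each by sign(x_j-x_i) * sign(y_j-y_i).
  (1,2):dx=+2,dy=-4->D; (1,3):dx=-1,dy=+10->D; (1,4):dx=+4,dy=+4->C; (1,5):dx=+1,dy=+7->C
  (1,6):dx=-3,dy=+1->D; (1,7):dx=-7,dy=-2->C; (1,8):dx=-5,dy=+6->D; (2,3):dx=-3,dy=+14->D
  (2,4):dx=+2,dy=+8->C; (2,5):dx=-1,dy=+11->D; (2,6):dx=-5,dy=+5->D; (2,7):dx=-9,dy=+2->D
  (2,8):dx=-7,dy=+10->D; (3,4):dx=+5,dy=-6->D; (3,5):dx=+2,dy=-3->D; (3,6):dx=-2,dy=-9->C
  (3,7):dx=-6,dy=-12->C; (3,8):dx=-4,dy=-4->C; (4,5):dx=-3,dy=+3->D; (4,6):dx=-7,dy=-3->C
  (4,7):dx=-11,dy=-6->C; (4,8):dx=-9,dy=+2->D; (5,6):dx=-4,dy=-6->C; (5,7):dx=-8,dy=-9->C
  (5,8):dx=-6,dy=-1->C; (6,7):dx=-4,dy=-3->C; (6,8):dx=-2,dy=+5->D; (7,8):dx=+2,dy=+8->C
Step 2: C = 14, D = 14, total pairs = 28.
Step 3: tau = (C - D)/(n(n-1)/2) = (14 - 14)/28 = 0.000000.
Step 4: Exact two-sided p-value (enumerate n! = 40320 permutations of y under H0): p = 1.000000.
Step 5: alpha = 0.1. fail to reject H0.

tau_b = 0.0000 (C=14, D=14), p = 1.000000, fail to reject H0.


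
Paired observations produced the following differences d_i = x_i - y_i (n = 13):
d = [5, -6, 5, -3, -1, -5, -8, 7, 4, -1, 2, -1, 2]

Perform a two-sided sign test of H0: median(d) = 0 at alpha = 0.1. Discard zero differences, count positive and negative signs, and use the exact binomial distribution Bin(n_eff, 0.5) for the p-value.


Step 1: Discard zero differences. Original n = 13; n_eff = number of nonzero differences = 13.
Nonzero differences (with sign): +5, -6, +5, -3, -1, -5, -8, +7, +4, -1, +2, -1, +2
Step 2: Count signs: positive = 6, negative = 7.
Step 3: Under H0: P(positive) = 0.5, so the number of positives S ~ Bin(13, 0.5).
Step 4: Two-sided exact p-value = sum of Bin(13,0.5) probabilities at or below the observed probability = 1.000000.
Step 5: alpha = 0.1. fail to reject H0.

n_eff = 13, pos = 6, neg = 7, p = 1.000000, fail to reject H0.


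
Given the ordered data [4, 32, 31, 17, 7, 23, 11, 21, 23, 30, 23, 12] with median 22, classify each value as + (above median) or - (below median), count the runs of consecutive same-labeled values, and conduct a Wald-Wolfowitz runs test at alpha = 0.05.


Step 1: Compute median = 22; label A = above, B = below.
Labels in order: BAABBABBAAAB  (n_A = 6, n_B = 6)
Step 2: Count runs R = 7.
Step 3: Under H0 (random ordering), E[R] = 2*n_A*n_B/(n_A+n_B) + 1 = 2*6*6/12 + 1 = 7.0000.
        Var[R] = 2*n_A*n_B*(2*n_A*n_B - n_A - n_B) / ((n_A+n_B)^2 * (n_A+n_B-1)) = 4320/1584 = 2.7273.
        SD[R] = 1.6514.
Step 4: R = E[R], so z = 0 with no continuity correction.
Step 5: Two-sided p-value via normal approximation = 2*(1 - Phi(|z|)) = 1.000000.
Step 6: alpha = 0.05. fail to reject H0.

R = 7, z = 0.0000, p = 1.000000, fail to reject H0.


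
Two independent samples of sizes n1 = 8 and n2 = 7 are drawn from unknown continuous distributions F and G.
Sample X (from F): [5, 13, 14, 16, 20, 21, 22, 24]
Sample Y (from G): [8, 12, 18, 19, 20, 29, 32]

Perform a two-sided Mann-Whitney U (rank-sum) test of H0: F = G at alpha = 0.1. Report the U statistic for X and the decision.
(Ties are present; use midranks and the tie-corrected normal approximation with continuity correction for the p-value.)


Step 1: Combine and sort all 15 observations; assign midranks.
sorted (value, group): (5,X), (8,Y), (12,Y), (13,X), (14,X), (16,X), (18,Y), (19,Y), (20,X), (20,Y), (21,X), (22,X), (24,X), (29,Y), (32,Y)
ranks: 5->1, 8->2, 12->3, 13->4, 14->5, 16->6, 18->7, 19->8, 20->9.5, 20->9.5, 21->11, 22->12, 24->13, 29->14, 32->15
Step 2: Rank sum for X: R1 = 1 + 4 + 5 + 6 + 9.5 + 11 + 12 + 13 = 61.5.
Step 3: U_X = R1 - n1(n1+1)/2 = 61.5 - 8*9/2 = 61.5 - 36 = 25.5.
       U_Y = n1*n2 - U_X = 56 - 25.5 = 30.5.
Step 4: Ties are present, so use the tie-corrected normal approximation (with continuity correction) for the p-value.
Step 5: p-value = 0.816801; compare to alpha = 0.1. fail to reject H0.

U_X = 25.5, p = 0.816801, fail to reject H0 at alpha = 0.1.


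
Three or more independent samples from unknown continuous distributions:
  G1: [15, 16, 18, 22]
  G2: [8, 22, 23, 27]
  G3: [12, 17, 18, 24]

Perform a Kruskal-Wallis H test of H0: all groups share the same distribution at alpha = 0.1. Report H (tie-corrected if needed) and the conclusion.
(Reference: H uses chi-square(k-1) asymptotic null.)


Step 1: Combine all N = 12 observations and assign midranks.
sorted (value, group, rank): (8,G2,1), (12,G3,2), (15,G1,3), (16,G1,4), (17,G3,5), (18,G1,6.5), (18,G3,6.5), (22,G1,8.5), (22,G2,8.5), (23,G2,10), (24,G3,11), (27,G2,12)
Step 2: Sum ranks within each group.
R_1 = 22 (n_1 = 4)
R_2 = 31.5 (n_2 = 4)
R_3 = 24.5 (n_3 = 4)
Step 3: H = 12/(N(N+1)) * sum(R_i^2/n_i) - 3(N+1)
     = 12/(12*13) * (22^2/4 + 31.5^2/4 + 24.5^2/4) - 3*13
     = 0.076923 * 519.125 - 39
     = 0.932692.
Step 4: Ties present; correction factor C = 1 - 12/(12^3 - 12) = 0.993007. Corrected H = 0.932692 / 0.993007 = 0.939261.
Step 5: Under H0, H ~ chi^2(2); p-value = 0.625233.
Step 6: alpha = 0.1. fail to reject H0.

H = 0.9393, df = 2, p = 0.625233, fail to reject H0.


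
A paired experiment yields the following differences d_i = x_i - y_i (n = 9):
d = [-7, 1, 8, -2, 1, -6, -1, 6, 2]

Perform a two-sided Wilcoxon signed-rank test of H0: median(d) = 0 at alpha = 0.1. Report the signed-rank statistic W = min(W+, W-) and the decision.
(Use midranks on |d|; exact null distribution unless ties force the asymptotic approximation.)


Step 1: Drop any zero differences (none here) and take |d_i|.
|d| = [7, 1, 8, 2, 1, 6, 1, 6, 2]
Step 2: Midrank |d_i| (ties get averaged ranks).
ranks: |7|->8, |1|->2, |8|->9, |2|->4.5, |1|->2, |6|->6.5, |1|->2, |6|->6.5, |2|->4.5
Step 3: Attach original signs; sum ranks with positive sign and with negative sign.
W+ = 2 + 9 + 2 + 6.5 + 4.5 = 24
W- = 8 + 4.5 + 6.5 + 2 = 21
(Check: W+ + W- = 45 should equal n(n+1)/2 = 45.)
Step 4: Test statistic W = min(W+, W-) = 21.
Step 5: Ties in |d|, so use the tie-corrected normal approximation.
        E[W] = n(n+1)/4 = 9*10/4 = 22.5.
        Tie groups: |d|=1 (t=3), |d|=2 (t=2), |d|=6 (t=2); sum(t^3 - t) = 36.
        Var[W] = n(n+1)(2n+1)/24 - sum(t^3-t)/48 = 1710/24 - 36/48 = 70.5.
        z = (W - E[W]) / sqrt(Var[W]) = (21 - 22.5) / 8.3964 = -0.1786.
        Two-sided p = 2*Phi(z) = 0.858215.
Step 6: alpha = 0.1. fail to reject H0.

W+ = 24, W- = 21, W = min = 21, p = 0.858215, fail to reject H0.


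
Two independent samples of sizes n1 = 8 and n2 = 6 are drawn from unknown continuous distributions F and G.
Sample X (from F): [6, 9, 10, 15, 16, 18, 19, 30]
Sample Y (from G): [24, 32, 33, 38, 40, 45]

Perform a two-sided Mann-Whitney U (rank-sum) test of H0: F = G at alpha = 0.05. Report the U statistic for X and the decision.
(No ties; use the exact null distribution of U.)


Step 1: Combine and sort all 14 observations; assign midranks.
sorted (value, group): (6,X), (9,X), (10,X), (15,X), (16,X), (18,X), (19,X), (24,Y), (30,X), (32,Y), (33,Y), (38,Y), (40,Y), (45,Y)
ranks: 6->1, 9->2, 10->3, 15->4, 16->5, 18->6, 19->7, 24->8, 30->9, 32->10, 33->11, 38->12, 40->13, 45->14
Step 2: Rank sum for X: R1 = 1 + 2 + 3 + 4 + 5 + 6 + 7 + 9 = 37.
Step 3: U_X = R1 - n1(n1+1)/2 = 37 - 8*9/2 = 37 - 36 = 1.
       U_Y = n1*n2 - U_X = 48 - 1 = 47.
Step 4: No ties, so the exact null distribution of U (based on enumerating the C(14,8) = 3003 equally likely rank assignments) gives the two-sided p-value.
Step 5: p-value = 0.001332; compare to alpha = 0.05. reject H0.

U_X = 1, p = 0.001332, reject H0 at alpha = 0.05.


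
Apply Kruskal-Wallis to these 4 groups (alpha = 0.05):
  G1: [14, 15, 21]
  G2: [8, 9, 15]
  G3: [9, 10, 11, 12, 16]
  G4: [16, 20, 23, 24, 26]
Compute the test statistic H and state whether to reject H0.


Step 1: Combine all N = 16 observations and assign midranks.
sorted (value, group, rank): (8,G2,1), (9,G2,2.5), (9,G3,2.5), (10,G3,4), (11,G3,5), (12,G3,6), (14,G1,7), (15,G1,8.5), (15,G2,8.5), (16,G3,10.5), (16,G4,10.5), (20,G4,12), (21,G1,13), (23,G4,14), (24,G4,15), (26,G4,16)
Step 2: Sum ranks within each group.
R_1 = 28.5 (n_1 = 3)
R_2 = 12 (n_2 = 3)
R_3 = 28 (n_3 = 5)
R_4 = 67.5 (n_4 = 5)
Step 3: H = 12/(N(N+1)) * sum(R_i^2/n_i) - 3(N+1)
     = 12/(16*17) * (28.5^2/3 + 12^2/3 + 28^2/5 + 67.5^2/5) - 3*17
     = 0.044118 * 1386.8 - 51
     = 10.182353.
Step 4: Ties present; correction factor C = 1 - 18/(16^3 - 16) = 0.995588. Corrected H = 10.182353 / 0.995588 = 10.227474.
Step 5: Under H0, H ~ chi^2(3); p-value = 0.016728.
Step 6: alpha = 0.05. reject H0.

H = 10.2275, df = 3, p = 0.016728, reject H0.


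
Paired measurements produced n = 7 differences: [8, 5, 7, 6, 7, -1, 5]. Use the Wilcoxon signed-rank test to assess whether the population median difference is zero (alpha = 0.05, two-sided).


Step 1: Drop any zero differences (none here) and take |d_i|.
|d| = [8, 5, 7, 6, 7, 1, 5]
Step 2: Midrank |d_i| (ties get averaged ranks).
ranks: |8|->7, |5|->2.5, |7|->5.5, |6|->4, |7|->5.5, |1|->1, |5|->2.5
Step 3: Attach original signs; sum ranks with positive sign and with negative sign.
W+ = 7 + 2.5 + 5.5 + 4 + 5.5 + 2.5 = 27
W- = 1 = 1
(Check: W+ + W- = 28 should equal n(n+1)/2 = 28.)
Step 4: Test statistic W = min(W+, W-) = 1.
Step 5: Ties in |d|, so use the tie-corrected normal approximation.
        E[W] = n(n+1)/4 = 7*8/4 = 14.
        Tie groups: |d|=5 (t=2), |d|=7 (t=2); sum(t^3 - t) = 12.
        Var[W] = n(n+1)(2n+1)/24 - sum(t^3-t)/48 = 840/24 - 12/48 = 34.75.
        z = (W - E[W]) / sqrt(Var[W]) = (1 - 14) / 5.8949 = -2.2053.
        Two-sided p = 2*Phi(z) = 0.027434.
Step 6: alpha = 0.05. reject H0.

W+ = 27, W- = 1, W = min = 1, p = 0.027434, reject H0.


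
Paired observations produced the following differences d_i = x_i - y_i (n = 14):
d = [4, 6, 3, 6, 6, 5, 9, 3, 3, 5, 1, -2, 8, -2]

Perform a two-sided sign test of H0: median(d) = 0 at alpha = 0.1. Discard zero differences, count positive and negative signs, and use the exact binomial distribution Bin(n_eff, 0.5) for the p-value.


Step 1: Discard zero differences. Original n = 14; n_eff = number of nonzero differences = 14.
Nonzero differences (with sign): +4, +6, +3, +6, +6, +5, +9, +3, +3, +5, +1, -2, +8, -2
Step 2: Count signs: positive = 12, negative = 2.
Step 3: Under H0: P(positive) = 0.5, so the number of positives S ~ Bin(14, 0.5).
Step 4: Two-sided exact p-value = sum of Bin(14,0.5) probabilities at or below the observed probability = 0.012939.
Step 5: alpha = 0.1. reject H0.

n_eff = 14, pos = 12, neg = 2, p = 0.012939, reject H0.


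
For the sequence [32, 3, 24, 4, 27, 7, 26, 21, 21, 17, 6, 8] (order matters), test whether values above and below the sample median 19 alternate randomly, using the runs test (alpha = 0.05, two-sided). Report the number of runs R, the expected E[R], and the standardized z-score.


Step 1: Compute median = 19; label A = above, B = below.
Labels in order: ABABABAAABBB  (n_A = 6, n_B = 6)
Step 2: Count runs R = 8.
Step 3: Under H0 (random ordering), E[R] = 2*n_A*n_B/(n_A+n_B) + 1 = 2*6*6/12 + 1 = 7.0000.
        Var[R] = 2*n_A*n_B*(2*n_A*n_B - n_A - n_B) / ((n_A+n_B)^2 * (n_A+n_B-1)) = 4320/1584 = 2.7273.
        SD[R] = 1.6514.
Step 4: Continuity-corrected z = (R - 0.5 - E[R]) / SD[R] = (8 - 0.5 - 7.0000) / 1.6514 = 0.3028.
Step 5: Two-sided p-value via normal approximation = 2*(1 - Phi(|z|)) = 0.762069.
Step 6: alpha = 0.05. fail to reject H0.

R = 8, z = 0.3028, p = 0.762069, fail to reject H0.


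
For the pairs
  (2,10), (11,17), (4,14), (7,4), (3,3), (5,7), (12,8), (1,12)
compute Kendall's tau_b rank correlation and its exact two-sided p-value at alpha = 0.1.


Step 1: Enumerate the 28 unordered pairs (i,j) with i<j and classify each by sign(x_j-x_i) * sign(y_j-y_i).
  (1,2):dx=+9,dy=+7->C; (1,3):dx=+2,dy=+4->C; (1,4):dx=+5,dy=-6->D; (1,5):dx=+1,dy=-7->D
  (1,6):dx=+3,dy=-3->D; (1,7):dx=+10,dy=-2->D; (1,8):dx=-1,dy=+2->D; (2,3):dx=-7,dy=-3->C
  (2,4):dx=-4,dy=-13->C; (2,5):dx=-8,dy=-14->C; (2,6):dx=-6,dy=-10->C; (2,7):dx=+1,dy=-9->D
  (2,8):dx=-10,dy=-5->C; (3,4):dx=+3,dy=-10->D; (3,5):dx=-1,dy=-11->C; (3,6):dx=+1,dy=-7->D
  (3,7):dx=+8,dy=-6->D; (3,8):dx=-3,dy=-2->C; (4,5):dx=-4,dy=-1->C; (4,6):dx=-2,dy=+3->D
  (4,7):dx=+5,dy=+4->C; (4,8):dx=-6,dy=+8->D; (5,6):dx=+2,dy=+4->C; (5,7):dx=+9,dy=+5->C
  (5,8):dx=-2,dy=+9->D; (6,7):dx=+7,dy=+1->C; (6,8):dx=-4,dy=+5->D; (7,8):dx=-11,dy=+4->D
Step 2: C = 14, D = 14, total pairs = 28.
Step 3: tau = (C - D)/(n(n-1)/2) = (14 - 14)/28 = 0.000000.
Step 4: Exact two-sided p-value (enumerate n! = 40320 permutations of y under H0): p = 1.000000.
Step 5: alpha = 0.1. fail to reject H0.

tau_b = 0.0000 (C=14, D=14), p = 1.000000, fail to reject H0.


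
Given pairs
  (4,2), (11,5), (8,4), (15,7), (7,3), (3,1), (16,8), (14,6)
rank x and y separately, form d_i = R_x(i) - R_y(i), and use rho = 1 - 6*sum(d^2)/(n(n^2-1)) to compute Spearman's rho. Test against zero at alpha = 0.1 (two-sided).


Step 1: Rank x and y separately (midranks; no ties here).
rank(x): 4->2, 11->5, 8->4, 15->7, 7->3, 3->1, 16->8, 14->6
rank(y): 2->2, 5->5, 4->4, 7->7, 3->3, 1->1, 8->8, 6->6
Step 2: d_i = R_x(i) - R_y(i); compute d_i^2.
  (2-2)^2=0, (5-5)^2=0, (4-4)^2=0, (7-7)^2=0, (3-3)^2=0, (1-1)^2=0, (8-8)^2=0, (6-6)^2=0
sum(d^2) = 0.
Step 3: rho = 1 - 6*0 / (8*(8^2 - 1)) = 1 - 0/504 = 1.000000.
Step 5: Two-sided p-value from the t-distribution with 6 df = 0.000000.
Step 6: alpha = 0.1. reject H0.

rho = 1.0000, p = 0.000000, reject H0 at alpha = 0.1.


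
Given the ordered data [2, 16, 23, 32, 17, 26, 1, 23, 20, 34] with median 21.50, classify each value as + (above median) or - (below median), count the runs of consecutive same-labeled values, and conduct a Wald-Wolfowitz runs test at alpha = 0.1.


Step 1: Compute median = 21.50; label A = above, B = below.
Labels in order: BBAABABABA  (n_A = 5, n_B = 5)
Step 2: Count runs R = 8.
Step 3: Under H0 (random ordering), E[R] = 2*n_A*n_B/(n_A+n_B) + 1 = 2*5*5/10 + 1 = 6.0000.
        Var[R] = 2*n_A*n_B*(2*n_A*n_B - n_A - n_B) / ((n_A+n_B)^2 * (n_A+n_B-1)) = 2000/900 = 2.2222.
        SD[R] = 1.4907.
Step 4: Continuity-corrected z = (R - 0.5 - E[R]) / SD[R] = (8 - 0.5 - 6.0000) / 1.4907 = 1.0062.
Step 5: Two-sided p-value via normal approximation = 2*(1 - Phi(|z|)) = 0.314305.
Step 6: alpha = 0.1. fail to reject H0.

R = 8, z = 1.0062, p = 0.314305, fail to reject H0.


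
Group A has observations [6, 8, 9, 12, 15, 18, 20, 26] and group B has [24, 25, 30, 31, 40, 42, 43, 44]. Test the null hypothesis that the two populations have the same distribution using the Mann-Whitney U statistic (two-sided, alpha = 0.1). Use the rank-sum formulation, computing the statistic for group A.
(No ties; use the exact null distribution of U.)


Step 1: Combine and sort all 16 observations; assign midranks.
sorted (value, group): (6,X), (8,X), (9,X), (12,X), (15,X), (18,X), (20,X), (24,Y), (25,Y), (26,X), (30,Y), (31,Y), (40,Y), (42,Y), (43,Y), (44,Y)
ranks: 6->1, 8->2, 9->3, 12->4, 15->5, 18->6, 20->7, 24->8, 25->9, 26->10, 30->11, 31->12, 40->13, 42->14, 43->15, 44->16
Step 2: Rank sum for X: R1 = 1 + 2 + 3 + 4 + 5 + 6 + 7 + 10 = 38.
Step 3: U_X = R1 - n1(n1+1)/2 = 38 - 8*9/2 = 38 - 36 = 2.
       U_Y = n1*n2 - U_X = 64 - 2 = 62.
Step 4: No ties, so the exact null distribution of U (based on enumerating the C(16,8) = 12870 equally likely rank assignments) gives the two-sided p-value.
Step 5: p-value = 0.000622; compare to alpha = 0.1. reject H0.

U_X = 2, p = 0.000622, reject H0 at alpha = 0.1.


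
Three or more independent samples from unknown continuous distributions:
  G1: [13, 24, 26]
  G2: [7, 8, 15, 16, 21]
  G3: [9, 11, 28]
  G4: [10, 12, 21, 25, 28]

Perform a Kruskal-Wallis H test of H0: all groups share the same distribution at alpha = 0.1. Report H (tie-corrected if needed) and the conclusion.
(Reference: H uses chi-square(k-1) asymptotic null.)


Step 1: Combine all N = 16 observations and assign midranks.
sorted (value, group, rank): (7,G2,1), (8,G2,2), (9,G3,3), (10,G4,4), (11,G3,5), (12,G4,6), (13,G1,7), (15,G2,8), (16,G2,9), (21,G2,10.5), (21,G4,10.5), (24,G1,12), (25,G4,13), (26,G1,14), (28,G3,15.5), (28,G4,15.5)
Step 2: Sum ranks within each group.
R_1 = 33 (n_1 = 3)
R_2 = 30.5 (n_2 = 5)
R_3 = 23.5 (n_3 = 3)
R_4 = 49 (n_4 = 5)
Step 3: H = 12/(N(N+1)) * sum(R_i^2/n_i) - 3(N+1)
     = 12/(16*17) * (33^2/3 + 30.5^2/5 + 23.5^2/3 + 49^2/5) - 3*17
     = 0.044118 * 1213.33 - 51
     = 2.529412.
Step 4: Ties present; correction factor C = 1 - 12/(16^3 - 16) = 0.997059. Corrected H = 2.529412 / 0.997059 = 2.536873.
Step 5: Under H0, H ~ chi^2(3); p-value = 0.468664.
Step 6: alpha = 0.1. fail to reject H0.

H = 2.5369, df = 3, p = 0.468664, fail to reject H0.


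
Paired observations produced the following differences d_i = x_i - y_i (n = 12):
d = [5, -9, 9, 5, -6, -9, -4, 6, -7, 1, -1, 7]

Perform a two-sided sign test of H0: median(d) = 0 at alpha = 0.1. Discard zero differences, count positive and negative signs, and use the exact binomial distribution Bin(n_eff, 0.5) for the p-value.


Step 1: Discard zero differences. Original n = 12; n_eff = number of nonzero differences = 12.
Nonzero differences (with sign): +5, -9, +9, +5, -6, -9, -4, +6, -7, +1, -1, +7
Step 2: Count signs: positive = 6, negative = 6.
Step 3: Under H0: P(positive) = 0.5, so the number of positives S ~ Bin(12, 0.5).
Step 4: Two-sided exact p-value = sum of Bin(12,0.5) probabilities at or below the observed probability = 1.000000.
Step 5: alpha = 0.1. fail to reject H0.

n_eff = 12, pos = 6, neg = 6, p = 1.000000, fail to reject H0.


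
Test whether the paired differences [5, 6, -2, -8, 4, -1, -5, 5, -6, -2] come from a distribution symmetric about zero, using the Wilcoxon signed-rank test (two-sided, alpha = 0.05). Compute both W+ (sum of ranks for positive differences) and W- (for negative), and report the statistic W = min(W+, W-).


Step 1: Drop any zero differences (none here) and take |d_i|.
|d| = [5, 6, 2, 8, 4, 1, 5, 5, 6, 2]
Step 2: Midrank |d_i| (ties get averaged ranks).
ranks: |5|->6, |6|->8.5, |2|->2.5, |8|->10, |4|->4, |1|->1, |5|->6, |5|->6, |6|->8.5, |2|->2.5
Step 3: Attach original signs; sum ranks with positive sign and with negative sign.
W+ = 6 + 8.5 + 4 + 6 = 24.5
W- = 2.5 + 10 + 1 + 6 + 8.5 + 2.5 = 30.5
(Check: W+ + W- = 55 should equal n(n+1)/2 = 55.)
Step 4: Test statistic W = min(W+, W-) = 24.5.
Step 5: Ties in |d|, so use the tie-corrected normal approximation.
        E[W] = n(n+1)/4 = 10*11/4 = 27.5.
        Tie groups: |d|=2 (t=2), |d|=5 (t=3), |d|=6 (t=2); sum(t^3 - t) = 36.
        Var[W] = n(n+1)(2n+1)/24 - sum(t^3-t)/48 = 2310/24 - 36/48 = 95.5.
        z = (W - E[W]) / sqrt(Var[W]) = (24.5 - 27.5) / 9.7724 = -0.3070.
        Two-sided p = 2*Phi(z) = 0.758853.
Step 6: alpha = 0.05. fail to reject H0.

W+ = 24.5, W- = 30.5, W = min = 24.5, p = 0.758853, fail to reject H0.


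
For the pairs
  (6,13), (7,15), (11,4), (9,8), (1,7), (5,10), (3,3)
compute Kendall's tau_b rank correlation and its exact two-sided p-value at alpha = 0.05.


Step 1: Enumerate the 21 unordered pairs (i,j) with i<j and classify each by sign(x_j-x_i) * sign(y_j-y_i).
  (1,2):dx=+1,dy=+2->C; (1,3):dx=+5,dy=-9->D; (1,4):dx=+3,dy=-5->D; (1,5):dx=-5,dy=-6->C
  (1,6):dx=-1,dy=-3->C; (1,7):dx=-3,dy=-10->C; (2,3):dx=+4,dy=-11->D; (2,4):dx=+2,dy=-7->D
  (2,5):dx=-6,dy=-8->C; (2,6):dx=-2,dy=-5->C; (2,7):dx=-4,dy=-12->C; (3,4):dx=-2,dy=+4->D
  (3,5):dx=-10,dy=+3->D; (3,6):dx=-6,dy=+6->D; (3,7):dx=-8,dy=-1->C; (4,5):dx=-8,dy=-1->C
  (4,6):dx=-4,dy=+2->D; (4,7):dx=-6,dy=-5->C; (5,6):dx=+4,dy=+3->C; (5,7):dx=+2,dy=-4->D
  (6,7):dx=-2,dy=-7->C
Step 2: C = 12, D = 9, total pairs = 21.
Step 3: tau = (C - D)/(n(n-1)/2) = (12 - 9)/21 = 0.142857.
Step 4: Exact two-sided p-value (enumerate n! = 5040 permutations of y under H0): p = 0.772619.
Step 5: alpha = 0.05. fail to reject H0.

tau_b = 0.1429 (C=12, D=9), p = 0.772619, fail to reject H0.


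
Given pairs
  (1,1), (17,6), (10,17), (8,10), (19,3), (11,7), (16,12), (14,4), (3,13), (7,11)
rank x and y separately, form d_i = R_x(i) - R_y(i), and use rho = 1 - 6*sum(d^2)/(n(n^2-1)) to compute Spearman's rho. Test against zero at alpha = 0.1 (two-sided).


Step 1: Rank x and y separately (midranks; no ties here).
rank(x): 1->1, 17->9, 10->5, 8->4, 19->10, 11->6, 16->8, 14->7, 3->2, 7->3
rank(y): 1->1, 6->4, 17->10, 10->6, 3->2, 7->5, 12->8, 4->3, 13->9, 11->7
Step 2: d_i = R_x(i) - R_y(i); compute d_i^2.
  (1-1)^2=0, (9-4)^2=25, (5-10)^2=25, (4-6)^2=4, (10-2)^2=64, (6-5)^2=1, (8-8)^2=0, (7-3)^2=16, (2-9)^2=49, (3-7)^2=16
sum(d^2) = 200.
Step 3: rho = 1 - 6*200 / (10*(10^2 - 1)) = 1 - 1200/990 = -0.212121.
Step 4: Under H0, t = rho * sqrt((n-2)/(1-rho^2)) = -0.6139 ~ t(8).
Step 5: Two-sided p-value from the t-distribution with 8 df = 0.556306.
Step 6: alpha = 0.1. fail to reject H0.

rho = -0.2121, p = 0.556306, fail to reject H0 at alpha = 0.1.


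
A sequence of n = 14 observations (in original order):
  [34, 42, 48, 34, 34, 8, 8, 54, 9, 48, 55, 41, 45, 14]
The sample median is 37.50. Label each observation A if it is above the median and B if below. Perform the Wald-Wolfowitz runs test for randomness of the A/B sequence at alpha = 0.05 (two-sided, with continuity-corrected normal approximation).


Step 1: Compute median = 37.50; label A = above, B = below.
Labels in order: BAABBBBABAAAAB  (n_A = 7, n_B = 7)
Step 2: Count runs R = 7.
Step 3: Under H0 (random ordering), E[R] = 2*n_A*n_B/(n_A+n_B) + 1 = 2*7*7/14 + 1 = 8.0000.
        Var[R] = 2*n_A*n_B*(2*n_A*n_B - n_A - n_B) / ((n_A+n_B)^2 * (n_A+n_B-1)) = 8232/2548 = 3.2308.
        SD[R] = 1.7974.
Step 4: Continuity-corrected z = (R + 0.5 - E[R]) / SD[R] = (7 + 0.5 - 8.0000) / 1.7974 = -0.2782.
Step 5: Two-sided p-value via normal approximation = 2*(1 - Phi(|z|)) = 0.780879.
Step 6: alpha = 0.05. fail to reject H0.

R = 7, z = -0.2782, p = 0.780879, fail to reject H0.


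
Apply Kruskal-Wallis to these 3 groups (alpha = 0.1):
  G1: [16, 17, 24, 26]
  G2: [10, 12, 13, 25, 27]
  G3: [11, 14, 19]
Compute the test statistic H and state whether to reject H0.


Step 1: Combine all N = 12 observations and assign midranks.
sorted (value, group, rank): (10,G2,1), (11,G3,2), (12,G2,3), (13,G2,4), (14,G3,5), (16,G1,6), (17,G1,7), (19,G3,8), (24,G1,9), (25,G2,10), (26,G1,11), (27,G2,12)
Step 2: Sum ranks within each group.
R_1 = 33 (n_1 = 4)
R_2 = 30 (n_2 = 5)
R_3 = 15 (n_3 = 3)
Step 3: H = 12/(N(N+1)) * sum(R_i^2/n_i) - 3(N+1)
     = 12/(12*13) * (33^2/4 + 30^2/5 + 15^2/3) - 3*13
     = 0.076923 * 527.25 - 39
     = 1.557692.
Step 4: No ties, so H is used without correction.
Step 5: Under H0, H ~ chi^2(2); p-value = 0.458935.
Step 6: alpha = 0.1. fail to reject H0.

H = 1.5577, df = 2, p = 0.458935, fail to reject H0.


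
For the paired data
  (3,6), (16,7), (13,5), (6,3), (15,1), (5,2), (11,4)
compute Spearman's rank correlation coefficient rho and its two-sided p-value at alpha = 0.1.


Step 1: Rank x and y separately (midranks; no ties here).
rank(x): 3->1, 16->7, 13->5, 6->3, 15->6, 5->2, 11->4
rank(y): 6->6, 7->7, 5->5, 3->3, 1->1, 2->2, 4->4
Step 2: d_i = R_x(i) - R_y(i); compute d_i^2.
  (1-6)^2=25, (7-7)^2=0, (5-5)^2=0, (3-3)^2=0, (6-1)^2=25, (2-2)^2=0, (4-4)^2=0
sum(d^2) = 50.
Step 3: rho = 1 - 6*50 / (7*(7^2 - 1)) = 1 - 300/336 = 0.107143.
Step 4: Under H0, t = rho * sqrt((n-2)/(1-rho^2)) = 0.2410 ~ t(5).
Step 5: Two-sided p-value from the t-distribution with 5 df = 0.819151.
Step 6: alpha = 0.1. fail to reject H0.

rho = 0.1071, p = 0.819151, fail to reject H0 at alpha = 0.1.


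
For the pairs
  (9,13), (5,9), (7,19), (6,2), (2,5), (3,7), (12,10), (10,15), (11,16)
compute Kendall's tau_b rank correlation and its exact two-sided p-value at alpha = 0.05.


Step 1: Enumerate the 36 unordered pairs (i,j) with i<j and classify each by sign(x_j-x_i) * sign(y_j-y_i).
  (1,2):dx=-4,dy=-4->C; (1,3):dx=-2,dy=+6->D; (1,4):dx=-3,dy=-11->C; (1,5):dx=-7,dy=-8->C
  (1,6):dx=-6,dy=-6->C; (1,7):dx=+3,dy=-3->D; (1,8):dx=+1,dy=+2->C; (1,9):dx=+2,dy=+3->C
  (2,3):dx=+2,dy=+10->C; (2,4):dx=+1,dy=-7->D; (2,5):dx=-3,dy=-4->C; (2,6):dx=-2,dy=-2->C
  (2,7):dx=+7,dy=+1->C; (2,8):dx=+5,dy=+6->C; (2,9):dx=+6,dy=+7->C; (3,4):dx=-1,dy=-17->C
  (3,5):dx=-5,dy=-14->C; (3,6):dx=-4,dy=-12->C; (3,7):dx=+5,dy=-9->D; (3,8):dx=+3,dy=-4->D
  (3,9):dx=+4,dy=-3->D; (4,5):dx=-4,dy=+3->D; (4,6):dx=-3,dy=+5->D; (4,7):dx=+6,dy=+8->C
  (4,8):dx=+4,dy=+13->C; (4,9):dx=+5,dy=+14->C; (5,6):dx=+1,dy=+2->C; (5,7):dx=+10,dy=+5->C
  (5,8):dx=+8,dy=+10->C; (5,9):dx=+9,dy=+11->C; (6,7):dx=+9,dy=+3->C; (6,8):dx=+7,dy=+8->C
  (6,9):dx=+8,dy=+9->C; (7,8):dx=-2,dy=+5->D; (7,9):dx=-1,dy=+6->D; (8,9):dx=+1,dy=+1->C
Step 2: C = 26, D = 10, total pairs = 36.
Step 3: tau = (C - D)/(n(n-1)/2) = (26 - 10)/36 = 0.444444.
Step 4: Exact two-sided p-value (enumerate n! = 362880 permutations of y under H0): p = 0.119439.
Step 5: alpha = 0.05. fail to reject H0.

tau_b = 0.4444 (C=26, D=10), p = 0.119439, fail to reject H0.


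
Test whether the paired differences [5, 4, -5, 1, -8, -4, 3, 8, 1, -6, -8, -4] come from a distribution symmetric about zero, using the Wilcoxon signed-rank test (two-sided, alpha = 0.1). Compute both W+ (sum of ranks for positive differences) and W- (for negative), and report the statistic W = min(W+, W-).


Step 1: Drop any zero differences (none here) and take |d_i|.
|d| = [5, 4, 5, 1, 8, 4, 3, 8, 1, 6, 8, 4]
Step 2: Midrank |d_i| (ties get averaged ranks).
ranks: |5|->7.5, |4|->5, |5|->7.5, |1|->1.5, |8|->11, |4|->5, |3|->3, |8|->11, |1|->1.5, |6|->9, |8|->11, |4|->5
Step 3: Attach original signs; sum ranks with positive sign and with negative sign.
W+ = 7.5 + 5 + 1.5 + 3 + 11 + 1.5 = 29.5
W- = 7.5 + 11 + 5 + 9 + 11 + 5 = 48.5
(Check: W+ + W- = 78 should equal n(n+1)/2 = 78.)
Step 4: Test statistic W = min(W+, W-) = 29.5.
Step 5: Ties in |d|, so use the tie-corrected normal approximation.
        E[W] = n(n+1)/4 = 12*13/4 = 39.
        Tie groups: |d|=1 (t=2), |d|=4 (t=3), |d|=5 (t=2), |d|=8 (t=3); sum(t^3 - t) = 60.
        Var[W] = n(n+1)(2n+1)/24 - sum(t^3-t)/48 = 3900/24 - 60/48 = 161.25.
        z = (W - E[W]) / sqrt(Var[W]) = (29.5 - 39) / 12.6984 = -0.7481.
        Two-sided p = 2*Phi(z) = 0.454385.
Step 6: alpha = 0.1. fail to reject H0.

W+ = 29.5, W- = 48.5, W = min = 29.5, p = 0.454385, fail to reject H0.


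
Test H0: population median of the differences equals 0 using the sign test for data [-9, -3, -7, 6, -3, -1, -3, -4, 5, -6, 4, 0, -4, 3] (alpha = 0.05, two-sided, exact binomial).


Step 1: Discard zero differences. Original n = 14; n_eff = number of nonzero differences = 13.
Nonzero differences (with sign): -9, -3, -7, +6, -3, -1, -3, -4, +5, -6, +4, -4, +3
Step 2: Count signs: positive = 4, negative = 9.
Step 3: Under H0: P(positive) = 0.5, so the number of positives S ~ Bin(13, 0.5).
Step 4: Two-sided exact p-value = sum of Bin(13,0.5) probabilities at or below the observed probability = 0.266846.
Step 5: alpha = 0.05. fail to reject H0.

n_eff = 13, pos = 4, neg = 9, p = 0.266846, fail to reject H0.


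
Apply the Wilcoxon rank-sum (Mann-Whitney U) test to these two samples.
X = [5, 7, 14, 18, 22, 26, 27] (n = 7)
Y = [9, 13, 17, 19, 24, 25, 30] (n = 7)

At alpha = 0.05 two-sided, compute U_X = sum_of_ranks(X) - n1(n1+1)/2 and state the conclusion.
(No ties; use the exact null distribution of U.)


Step 1: Combine and sort all 14 observations; assign midranks.
sorted (value, group): (5,X), (7,X), (9,Y), (13,Y), (14,X), (17,Y), (18,X), (19,Y), (22,X), (24,Y), (25,Y), (26,X), (27,X), (30,Y)
ranks: 5->1, 7->2, 9->3, 13->4, 14->5, 17->6, 18->7, 19->8, 22->9, 24->10, 25->11, 26->12, 27->13, 30->14
Step 2: Rank sum for X: R1 = 1 + 2 + 5 + 7 + 9 + 12 + 13 = 49.
Step 3: U_X = R1 - n1(n1+1)/2 = 49 - 7*8/2 = 49 - 28 = 21.
       U_Y = n1*n2 - U_X = 49 - 21 = 28.
Step 4: No ties, so the exact null distribution of U (based on enumerating the C(14,7) = 3432 equally likely rank assignments) gives the two-sided p-value.
Step 5: p-value = 0.710373; compare to alpha = 0.05. fail to reject H0.

U_X = 21, p = 0.710373, fail to reject H0 at alpha = 0.05.


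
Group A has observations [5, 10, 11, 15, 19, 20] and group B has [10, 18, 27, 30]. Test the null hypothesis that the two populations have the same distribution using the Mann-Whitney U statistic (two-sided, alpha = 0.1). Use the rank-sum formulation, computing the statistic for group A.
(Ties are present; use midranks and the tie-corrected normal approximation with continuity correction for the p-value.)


Step 1: Combine and sort all 10 observations; assign midranks.
sorted (value, group): (5,X), (10,X), (10,Y), (11,X), (15,X), (18,Y), (19,X), (20,X), (27,Y), (30,Y)
ranks: 5->1, 10->2.5, 10->2.5, 11->4, 15->5, 18->6, 19->7, 20->8, 27->9, 30->10
Step 2: Rank sum for X: R1 = 1 + 2.5 + 4 + 5 + 7 + 8 = 27.5.
Step 3: U_X = R1 - n1(n1+1)/2 = 27.5 - 6*7/2 = 27.5 - 21 = 6.5.
       U_Y = n1*n2 - U_X = 24 - 6.5 = 17.5.
Step 4: Ties are present, so use the tie-corrected normal approximation (with continuity correction) for the p-value.
Step 5: p-value = 0.284958; compare to alpha = 0.1. fail to reject H0.

U_X = 6.5, p = 0.284958, fail to reject H0 at alpha = 0.1.


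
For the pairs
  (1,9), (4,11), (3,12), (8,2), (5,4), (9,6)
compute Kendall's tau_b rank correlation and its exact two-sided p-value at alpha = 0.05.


Step 1: Enumerate the 15 unordered pairs (i,j) with i<j and classify each by sign(x_j-x_i) * sign(y_j-y_i).
  (1,2):dx=+3,dy=+2->C; (1,3):dx=+2,dy=+3->C; (1,4):dx=+7,dy=-7->D; (1,5):dx=+4,dy=-5->D
  (1,6):dx=+8,dy=-3->D; (2,3):dx=-1,dy=+1->D; (2,4):dx=+4,dy=-9->D; (2,5):dx=+1,dy=-7->D
  (2,6):dx=+5,dy=-5->D; (3,4):dx=+5,dy=-10->D; (3,5):dx=+2,dy=-8->D; (3,6):dx=+6,dy=-6->D
  (4,5):dx=-3,dy=+2->D; (4,6):dx=+1,dy=+4->C; (5,6):dx=+4,dy=+2->C
Step 2: C = 4, D = 11, total pairs = 15.
Step 3: tau = (C - D)/(n(n-1)/2) = (4 - 11)/15 = -0.466667.
Step 4: Exact two-sided p-value (enumerate n! = 720 permutations of y under H0): p = 0.272222.
Step 5: alpha = 0.05. fail to reject H0.

tau_b = -0.4667 (C=4, D=11), p = 0.272222, fail to reject H0.


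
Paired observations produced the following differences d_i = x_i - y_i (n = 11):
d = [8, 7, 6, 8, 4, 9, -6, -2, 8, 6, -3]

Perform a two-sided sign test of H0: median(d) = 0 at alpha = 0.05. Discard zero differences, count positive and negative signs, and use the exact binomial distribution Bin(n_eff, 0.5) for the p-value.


Step 1: Discard zero differences. Original n = 11; n_eff = number of nonzero differences = 11.
Nonzero differences (with sign): +8, +7, +6, +8, +4, +9, -6, -2, +8, +6, -3
Step 2: Count signs: positive = 8, negative = 3.
Step 3: Under H0: P(positive) = 0.5, so the number of positives S ~ Bin(11, 0.5).
Step 4: Two-sided exact p-value = sum of Bin(11,0.5) probabilities at or below the observed probability = 0.226562.
Step 5: alpha = 0.05. fail to reject H0.

n_eff = 11, pos = 8, neg = 3, p = 0.226562, fail to reject H0.


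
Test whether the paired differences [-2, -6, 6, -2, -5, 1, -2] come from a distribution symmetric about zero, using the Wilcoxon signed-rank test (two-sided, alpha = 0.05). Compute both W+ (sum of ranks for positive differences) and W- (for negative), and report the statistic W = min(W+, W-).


Step 1: Drop any zero differences (none here) and take |d_i|.
|d| = [2, 6, 6, 2, 5, 1, 2]
Step 2: Midrank |d_i| (ties get averaged ranks).
ranks: |2|->3, |6|->6.5, |6|->6.5, |2|->3, |5|->5, |1|->1, |2|->3
Step 3: Attach original signs; sum ranks with positive sign and with negative sign.
W+ = 6.5 + 1 = 7.5
W- = 3 + 6.5 + 3 + 5 + 3 = 20.5
(Check: W+ + W- = 28 should equal n(n+1)/2 = 28.)
Step 4: Test statistic W = min(W+, W-) = 7.5.
Step 5: Ties in |d|, so use the tie-corrected normal approximation.
        E[W] = n(n+1)/4 = 7*8/4 = 14.
        Tie groups: |d|=2 (t=3), |d|=6 (t=2); sum(t^3 - t) = 30.
        Var[W] = n(n+1)(2n+1)/24 - sum(t^3-t)/48 = 840/24 - 30/48 = 34.375.
        z = (W - E[W]) / sqrt(Var[W]) = (7.5 - 14) / 5.8630 = -1.1086.
        Two-sided p = 2*Phi(z) = 0.267584.
Step 6: alpha = 0.05. fail to reject H0.

W+ = 7.5, W- = 20.5, W = min = 7.5, p = 0.267584, fail to reject H0.


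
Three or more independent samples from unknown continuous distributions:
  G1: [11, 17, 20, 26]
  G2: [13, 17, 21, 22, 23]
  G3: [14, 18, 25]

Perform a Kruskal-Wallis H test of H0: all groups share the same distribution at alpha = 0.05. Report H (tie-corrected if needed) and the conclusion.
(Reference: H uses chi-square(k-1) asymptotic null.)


Step 1: Combine all N = 12 observations and assign midranks.
sorted (value, group, rank): (11,G1,1), (13,G2,2), (14,G3,3), (17,G1,4.5), (17,G2,4.5), (18,G3,6), (20,G1,7), (21,G2,8), (22,G2,9), (23,G2,10), (25,G3,11), (26,G1,12)
Step 2: Sum ranks within each group.
R_1 = 24.5 (n_1 = 4)
R_2 = 33.5 (n_2 = 5)
R_3 = 20 (n_3 = 3)
Step 3: H = 12/(N(N+1)) * sum(R_i^2/n_i) - 3(N+1)
     = 12/(12*13) * (24.5^2/4 + 33.5^2/5 + 20^2/3) - 3*13
     = 0.076923 * 507.846 - 39
     = 0.065064.
Step 4: Ties present; correction factor C = 1 - 6/(12^3 - 12) = 0.996503. Corrected H = 0.065064 / 0.996503 = 0.065292.
Step 5: Under H0, H ~ chi^2(2); p-value = 0.967881.
Step 6: alpha = 0.05. fail to reject H0.

H = 0.0653, df = 2, p = 0.967881, fail to reject H0.


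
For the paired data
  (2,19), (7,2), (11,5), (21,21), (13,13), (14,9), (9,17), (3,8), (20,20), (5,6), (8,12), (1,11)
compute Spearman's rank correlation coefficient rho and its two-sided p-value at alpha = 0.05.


Step 1: Rank x and y separately (midranks; no ties here).
rank(x): 2->2, 7->5, 11->8, 21->12, 13->9, 14->10, 9->7, 3->3, 20->11, 5->4, 8->6, 1->1
rank(y): 19->10, 2->1, 5->2, 21->12, 13->8, 9->5, 17->9, 8->4, 20->11, 6->3, 12->7, 11->6
Step 2: d_i = R_x(i) - R_y(i); compute d_i^2.
  (2-10)^2=64, (5-1)^2=16, (8-2)^2=36, (12-12)^2=0, (9-8)^2=1, (10-5)^2=25, (7-9)^2=4, (3-4)^2=1, (11-11)^2=0, (4-3)^2=1, (6-7)^2=1, (1-6)^2=25
sum(d^2) = 174.
Step 3: rho = 1 - 6*174 / (12*(12^2 - 1)) = 1 - 1044/1716 = 0.391608.
Step 4: Under H0, t = rho * sqrt((n-2)/(1-rho^2)) = 1.3459 ~ t(10).
Step 5: Two-sided p-value from the t-distribution with 10 df = 0.208063.
Step 6: alpha = 0.05. fail to reject H0.

rho = 0.3916, p = 0.208063, fail to reject H0 at alpha = 0.05.


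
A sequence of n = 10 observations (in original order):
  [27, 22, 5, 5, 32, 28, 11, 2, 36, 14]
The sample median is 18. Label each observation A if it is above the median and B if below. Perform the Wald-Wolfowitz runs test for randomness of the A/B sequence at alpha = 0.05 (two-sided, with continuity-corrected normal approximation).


Step 1: Compute median = 18; label A = above, B = below.
Labels in order: AABBAABBAB  (n_A = 5, n_B = 5)
Step 2: Count runs R = 6.
Step 3: Under H0 (random ordering), E[R] = 2*n_A*n_B/(n_A+n_B) + 1 = 2*5*5/10 + 1 = 6.0000.
        Var[R] = 2*n_A*n_B*(2*n_A*n_B - n_A - n_B) / ((n_A+n_B)^2 * (n_A+n_B-1)) = 2000/900 = 2.2222.
        SD[R] = 1.4907.
Step 4: R = E[R], so z = 0 with no continuity correction.
Step 5: Two-sided p-value via normal approximation = 2*(1 - Phi(|z|)) = 1.000000.
Step 6: alpha = 0.05. fail to reject H0.

R = 6, z = 0.0000, p = 1.000000, fail to reject H0.


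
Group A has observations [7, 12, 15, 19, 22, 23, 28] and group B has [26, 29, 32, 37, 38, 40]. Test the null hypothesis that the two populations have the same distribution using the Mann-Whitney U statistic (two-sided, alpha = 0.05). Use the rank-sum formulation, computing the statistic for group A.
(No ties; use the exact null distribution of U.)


Step 1: Combine and sort all 13 observations; assign midranks.
sorted (value, group): (7,X), (12,X), (15,X), (19,X), (22,X), (23,X), (26,Y), (28,X), (29,Y), (32,Y), (37,Y), (38,Y), (40,Y)
ranks: 7->1, 12->2, 15->3, 19->4, 22->5, 23->6, 26->7, 28->8, 29->9, 32->10, 37->11, 38->12, 40->13
Step 2: Rank sum for X: R1 = 1 + 2 + 3 + 4 + 5 + 6 + 8 = 29.
Step 3: U_X = R1 - n1(n1+1)/2 = 29 - 7*8/2 = 29 - 28 = 1.
       U_Y = n1*n2 - U_X = 42 - 1 = 41.
Step 4: No ties, so the exact null distribution of U (based on enumerating the C(13,7) = 1716 equally likely rank assignments) gives the two-sided p-value.
Step 5: p-value = 0.002331; compare to alpha = 0.05. reject H0.

U_X = 1, p = 0.002331, reject H0 at alpha = 0.05.


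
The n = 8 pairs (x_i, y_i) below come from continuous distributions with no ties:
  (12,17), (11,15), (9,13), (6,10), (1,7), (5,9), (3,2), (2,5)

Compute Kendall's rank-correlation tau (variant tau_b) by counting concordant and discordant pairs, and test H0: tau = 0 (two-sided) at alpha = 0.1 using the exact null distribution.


Step 1: Enumerate the 28 unordered pairs (i,j) with i<j and classify each by sign(x_j-x_i) * sign(y_j-y_i).
  (1,2):dx=-1,dy=-2->C; (1,3):dx=-3,dy=-4->C; (1,4):dx=-6,dy=-7->C; (1,5):dx=-11,dy=-10->C
  (1,6):dx=-7,dy=-8->C; (1,7):dx=-9,dy=-15->C; (1,8):dx=-10,dy=-12->C; (2,3):dx=-2,dy=-2->C
  (2,4):dx=-5,dy=-5->C; (2,5):dx=-10,dy=-8->C; (2,6):dx=-6,dy=-6->C; (2,7):dx=-8,dy=-13->C
  (2,8):dx=-9,dy=-10->C; (3,4):dx=-3,dy=-3->C; (3,5):dx=-8,dy=-6->C; (3,6):dx=-4,dy=-4->C
  (3,7):dx=-6,dy=-11->C; (3,8):dx=-7,dy=-8->C; (4,5):dx=-5,dy=-3->C; (4,6):dx=-1,dy=-1->C
  (4,7):dx=-3,dy=-8->C; (4,8):dx=-4,dy=-5->C; (5,6):dx=+4,dy=+2->C; (5,7):dx=+2,dy=-5->D
  (5,8):dx=+1,dy=-2->D; (6,7):dx=-2,dy=-7->C; (6,8):dx=-3,dy=-4->C; (7,8):dx=-1,dy=+3->D
Step 2: C = 25, D = 3, total pairs = 28.
Step 3: tau = (C - D)/(n(n-1)/2) = (25 - 3)/28 = 0.785714.
Step 4: Exact two-sided p-value (enumerate n! = 40320 permutations of y under H0): p = 0.005506.
Step 5: alpha = 0.1. reject H0.

tau_b = 0.7857 (C=25, D=3), p = 0.005506, reject H0.


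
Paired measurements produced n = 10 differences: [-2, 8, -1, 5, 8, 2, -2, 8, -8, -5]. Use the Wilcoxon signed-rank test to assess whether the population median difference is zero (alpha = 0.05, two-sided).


Step 1: Drop any zero differences (none here) and take |d_i|.
|d| = [2, 8, 1, 5, 8, 2, 2, 8, 8, 5]
Step 2: Midrank |d_i| (ties get averaged ranks).
ranks: |2|->3, |8|->8.5, |1|->1, |5|->5.5, |8|->8.5, |2|->3, |2|->3, |8|->8.5, |8|->8.5, |5|->5.5
Step 3: Attach original signs; sum ranks with positive sign and with negative sign.
W+ = 8.5 + 5.5 + 8.5 + 3 + 8.5 = 34
W- = 3 + 1 + 3 + 8.5 + 5.5 = 21
(Check: W+ + W- = 55 should equal n(n+1)/2 = 55.)
Step 4: Test statistic W = min(W+, W-) = 21.
Step 5: Ties in |d|, so use the tie-corrected normal approximation.
        E[W] = n(n+1)/4 = 10*11/4 = 27.5.
        Tie groups: |d|=2 (t=3), |d|=5 (t=2), |d|=8 (t=4); sum(t^3 - t) = 90.
        Var[W] = n(n+1)(2n+1)/24 - sum(t^3-t)/48 = 2310/24 - 90/48 = 94.375.
        z = (W - E[W]) / sqrt(Var[W]) = (21 - 27.5) / 9.7147 = -0.6691.
        Two-sided p = 2*Phi(z) = 0.503438.
Step 6: alpha = 0.05. fail to reject H0.

W+ = 34, W- = 21, W = min = 21, p = 0.503438, fail to reject H0.


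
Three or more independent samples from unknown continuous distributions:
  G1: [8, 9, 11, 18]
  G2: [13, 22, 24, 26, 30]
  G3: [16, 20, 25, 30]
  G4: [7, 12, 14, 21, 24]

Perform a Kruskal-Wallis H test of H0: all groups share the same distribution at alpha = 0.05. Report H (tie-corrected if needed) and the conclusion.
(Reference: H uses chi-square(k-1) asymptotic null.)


Step 1: Combine all N = 18 observations and assign midranks.
sorted (value, group, rank): (7,G4,1), (8,G1,2), (9,G1,3), (11,G1,4), (12,G4,5), (13,G2,6), (14,G4,7), (16,G3,8), (18,G1,9), (20,G3,10), (21,G4,11), (22,G2,12), (24,G2,13.5), (24,G4,13.5), (25,G3,15), (26,G2,16), (30,G2,17.5), (30,G3,17.5)
Step 2: Sum ranks within each group.
R_1 = 18 (n_1 = 4)
R_2 = 65 (n_2 = 5)
R_3 = 50.5 (n_3 = 4)
R_4 = 37.5 (n_4 = 5)
Step 3: H = 12/(N(N+1)) * sum(R_i^2/n_i) - 3(N+1)
     = 12/(18*19) * (18^2/4 + 65^2/5 + 50.5^2/4 + 37.5^2/5) - 3*19
     = 0.035088 * 1844.81 - 57
     = 7.730263.
Step 4: Ties present; correction factor C = 1 - 12/(18^3 - 18) = 0.997936. Corrected H = 7.730263 / 0.997936 = 7.746251.
Step 5: Under H0, H ~ chi^2(3); p-value = 0.051558.
Step 6: alpha = 0.05. fail to reject H0.

H = 7.7463, df = 3, p = 0.051558, fail to reject H0.


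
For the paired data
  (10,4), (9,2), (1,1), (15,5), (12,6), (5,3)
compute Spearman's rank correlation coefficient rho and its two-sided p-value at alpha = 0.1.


Step 1: Rank x and y separately (midranks; no ties here).
rank(x): 10->4, 9->3, 1->1, 15->6, 12->5, 5->2
rank(y): 4->4, 2->2, 1->1, 5->5, 6->6, 3->3
Step 2: d_i = R_x(i) - R_y(i); compute d_i^2.
  (4-4)^2=0, (3-2)^2=1, (1-1)^2=0, (6-5)^2=1, (5-6)^2=1, (2-3)^2=1
sum(d^2) = 4.
Step 3: rho = 1 - 6*4 / (6*(6^2 - 1)) = 1 - 24/210 = 0.885714.
Step 4: Under H0, t = rho * sqrt((n-2)/(1-rho^2)) = 3.8158 ~ t(4).
Step 5: Two-sided p-value from the t-distribution with 4 df = 0.018845.
Step 6: alpha = 0.1. reject H0.

rho = 0.8857, p = 0.018845, reject H0 at alpha = 0.1.
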